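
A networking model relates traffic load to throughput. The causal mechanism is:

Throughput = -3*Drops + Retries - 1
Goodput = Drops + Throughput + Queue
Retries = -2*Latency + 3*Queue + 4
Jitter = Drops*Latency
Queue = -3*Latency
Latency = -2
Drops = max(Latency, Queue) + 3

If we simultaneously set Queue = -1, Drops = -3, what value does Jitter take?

Under do(Queue = -1, Drops = -3), each intervened variable's structural equation is replaced by its fixed value.
Jitter = Drops*Latency  [with Drops=-3, Latency=-2]  = 6

6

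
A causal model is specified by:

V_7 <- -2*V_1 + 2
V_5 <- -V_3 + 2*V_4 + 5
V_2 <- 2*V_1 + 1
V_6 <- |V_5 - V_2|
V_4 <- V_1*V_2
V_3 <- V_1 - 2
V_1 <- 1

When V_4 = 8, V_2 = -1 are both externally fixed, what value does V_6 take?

23

The joint intervention fixes V_4 = 8, V_2 = -1, removing each variable's own equation.
V_3 = V_1 - 2  [with V_1=1]  = -1
V_5 = -V_3 + 2*V_4 + 5  [with V_3=-1, V_4=8]  = 22
V_6 = |V_5 - V_2|  [with V_5=22, V_2=-1]  = 23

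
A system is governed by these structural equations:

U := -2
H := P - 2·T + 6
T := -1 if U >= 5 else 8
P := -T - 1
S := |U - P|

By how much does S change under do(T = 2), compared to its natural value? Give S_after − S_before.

-6

do(T=2) replaces the equation T := -1 if U >= 5 else 8 with the constant T = 2.
P = -T - 1  [with T=2]  = -3
S = |U - P|  [with U=-2, P=-3]  = 1
Without intervention: T = -1 if U >= 5 else 8  [with U=-2]  = 8; P = -T - 1  [with T=8]  = -9; S = |U - P|  [with U=-2, P=-9]  = 7.
Change = 1 − 7 = -6.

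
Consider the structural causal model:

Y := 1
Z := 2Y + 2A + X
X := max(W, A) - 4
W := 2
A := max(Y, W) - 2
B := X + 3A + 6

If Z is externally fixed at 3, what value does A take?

0

do(Z=3) replaces the equation Z := 2Y + 2A + X with the constant Z = 3.
A is not downstream of the intervention, so its value is determined by the original equations.
A = max(Y, W) - 2  [with Y=1, W=2]  = 0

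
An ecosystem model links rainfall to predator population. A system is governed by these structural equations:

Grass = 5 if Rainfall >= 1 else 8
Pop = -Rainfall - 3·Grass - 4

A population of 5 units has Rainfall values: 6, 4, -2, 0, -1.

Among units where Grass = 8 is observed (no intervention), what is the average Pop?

Conditioning on Grass=8 selects the 3 unit(s) with Rainfall ∈ {-2, 0, -1}. Their Pop values: -26, -28, -27. Mean = -27.

-27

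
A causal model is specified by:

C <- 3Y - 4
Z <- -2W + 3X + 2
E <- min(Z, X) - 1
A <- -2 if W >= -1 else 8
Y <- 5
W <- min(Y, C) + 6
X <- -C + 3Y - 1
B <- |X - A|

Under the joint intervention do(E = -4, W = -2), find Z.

Under do(E = -4, W = -2), each intervened variable's structural equation is replaced by its fixed value.
C = 3Y - 4  [with Y=5]  = 11
X = -C + 3Y - 1  [with C=11, Y=5]  = 3
Z = -2W + 3X + 2  [with W=-2, X=3]  = 15

15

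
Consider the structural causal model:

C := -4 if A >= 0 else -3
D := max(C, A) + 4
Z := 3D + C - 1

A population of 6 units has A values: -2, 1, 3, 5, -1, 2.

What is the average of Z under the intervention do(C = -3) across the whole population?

Under do(C=-3), C's equation is replaced by C=-3 for every unit. Per-unit Z: 2, 11, 17, 23, 5, 14. Mean = 12.

12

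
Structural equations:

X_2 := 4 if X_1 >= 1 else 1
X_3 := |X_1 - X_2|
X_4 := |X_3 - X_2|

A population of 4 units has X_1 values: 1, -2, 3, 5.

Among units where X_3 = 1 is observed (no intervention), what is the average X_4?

Observing X_3=1 restricts to units where X_3's equation naturally yields 1: X_1 ∈ {3, 5}. In that subpopulation X_4 = 3, 3, mean 3.

3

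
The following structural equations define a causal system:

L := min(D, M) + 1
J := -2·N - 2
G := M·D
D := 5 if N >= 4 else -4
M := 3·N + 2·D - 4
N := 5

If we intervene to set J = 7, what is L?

Under do(J=7), the mechanism J := -2·N - 2 is discarded; J is fixed at 7.
Since L is not a descendant of the intervened variable, it is unaffected.
D = 5 if N >= 4 else -4  [with N=5]  = 5
M = 3·N + 2·D - 4  [with N=5, D=5]  = 21
L = min(D, M) + 1  [with D=5, M=21]  = 6

6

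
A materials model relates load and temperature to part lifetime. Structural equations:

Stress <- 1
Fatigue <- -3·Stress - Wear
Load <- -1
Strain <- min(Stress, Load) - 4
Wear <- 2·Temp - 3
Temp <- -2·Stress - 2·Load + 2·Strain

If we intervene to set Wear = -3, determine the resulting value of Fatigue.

0

The intervention breaks the incoming arrows to Wear: Wear <- 2·Temp - 3 no longer applies, and Wear = -3.
Fatigue = -3·Stress - Wear  [with Stress=1, Wear=-3]  = 0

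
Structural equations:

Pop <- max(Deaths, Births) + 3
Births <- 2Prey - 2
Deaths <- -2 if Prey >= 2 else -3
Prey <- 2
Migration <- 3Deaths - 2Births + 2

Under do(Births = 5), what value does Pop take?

8

do(Births=5) replaces the equation Births <- 2Prey - 2 with the constant Births = 5.
Deaths = -2 if Prey >= 2 else -3  [with Prey=2]  = -2
Pop = max(Deaths, Births) + 3  [with Deaths=-2, Births=5]  = 8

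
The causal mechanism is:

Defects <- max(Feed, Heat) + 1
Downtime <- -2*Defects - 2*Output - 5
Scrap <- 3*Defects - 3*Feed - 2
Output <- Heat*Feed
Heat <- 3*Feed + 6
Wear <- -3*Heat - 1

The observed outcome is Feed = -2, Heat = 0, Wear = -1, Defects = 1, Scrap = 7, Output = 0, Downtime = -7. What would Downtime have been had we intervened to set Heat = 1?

Under do(Heat=1), the mechanism Heat <- 3*Feed + 6 is discarded; Heat is fixed at 1.
Defects = max(Feed, Heat) + 1  [with Feed=-2, Heat=1]  = 2
Output = Heat*Feed  [with Heat=1, Feed=-2]  = -2
Downtime = -2*Defects - 2*Output - 5  [with Defects=2, Output=-2]  = -5

-5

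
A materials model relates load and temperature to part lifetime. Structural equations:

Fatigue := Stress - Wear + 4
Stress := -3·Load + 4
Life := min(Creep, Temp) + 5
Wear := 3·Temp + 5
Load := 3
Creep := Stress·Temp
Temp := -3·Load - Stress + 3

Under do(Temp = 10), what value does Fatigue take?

The intervention breaks the incoming arrows to Temp: Temp := -3·Load - Stress + 3 no longer applies, and Temp = 10.
Stress = -3·Load + 4  [with Load=3]  = -5
Wear = 3·Temp + 5  [with Temp=10]  = 35
Fatigue = Stress - Wear + 4  [with Stress=-5, Wear=35]  = -36

-36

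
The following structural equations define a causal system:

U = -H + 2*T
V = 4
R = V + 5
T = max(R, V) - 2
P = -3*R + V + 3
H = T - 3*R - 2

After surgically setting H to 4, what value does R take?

9

Under do(H=4), the mechanism H = T - 3*R - 2 is discarded; H is fixed at 4.
No directed path runs from H to R, so R keeps its natural value.
R = V + 5  [with V=4]  = 9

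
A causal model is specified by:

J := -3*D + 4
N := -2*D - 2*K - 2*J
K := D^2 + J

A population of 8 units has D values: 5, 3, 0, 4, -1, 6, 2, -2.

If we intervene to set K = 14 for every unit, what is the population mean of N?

-27.5

do(K=14) breaks K's dependence on D. With K=14 fixed, N across the units is -16, -24, -36, -20, -40, -12, -28, -44, mean -27.5.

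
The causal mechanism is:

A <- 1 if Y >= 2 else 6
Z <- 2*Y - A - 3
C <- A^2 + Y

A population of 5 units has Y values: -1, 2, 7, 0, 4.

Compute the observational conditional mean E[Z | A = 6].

-10

Observing A=6 restricts to units where A's equation naturally yields 6: Y ∈ {-1, 0}. In that subpopulation Z = -11, -9, mean -10.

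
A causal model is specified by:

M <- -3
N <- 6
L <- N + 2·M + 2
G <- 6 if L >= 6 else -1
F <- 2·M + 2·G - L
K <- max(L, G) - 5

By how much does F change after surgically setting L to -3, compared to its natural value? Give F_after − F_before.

do(L=-3) replaces the equation L <- N + 2·M + 2 with the constant L = -3.
G = 6 if L >= 6 else -1  [with L=-3]  = -1
F = 2·M + 2·G - L  [with M=-3, G=-1, L=-3]  = -5
Without intervention: L = N + 2·M + 2  [with N=6, M=-3]  = 2; G = 6 if L >= 6 else -1  [with L=2]  = -1; F = 2·M + 2·G - L  [with M=-3, G=-1, L=2]  = -10.
Change = -5 − (-10) = 5.

5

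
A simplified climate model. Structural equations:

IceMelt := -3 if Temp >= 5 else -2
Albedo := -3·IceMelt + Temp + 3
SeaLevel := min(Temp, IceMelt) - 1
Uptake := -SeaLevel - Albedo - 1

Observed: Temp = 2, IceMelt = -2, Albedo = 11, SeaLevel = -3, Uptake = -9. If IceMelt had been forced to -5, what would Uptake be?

do(IceMelt=-5) replaces the equation IceMelt := -3 if Temp >= 5 else -2 with the constant IceMelt = -5.
Albedo = -3·IceMelt + Temp + 3  [with IceMelt=-5, Temp=2]  = 20
SeaLevel = min(Temp, IceMelt) - 1  [with Temp=2, IceMelt=-5]  = -6
Uptake = -SeaLevel - Albedo - 1  [with SeaLevel=-6, Albedo=20]  = -15

-15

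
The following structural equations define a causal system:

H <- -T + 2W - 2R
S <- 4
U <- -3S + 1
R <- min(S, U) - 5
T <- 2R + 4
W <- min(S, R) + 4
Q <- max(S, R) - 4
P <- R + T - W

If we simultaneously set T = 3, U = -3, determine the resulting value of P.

-1

Under do(T = 3, U = -3), each intervened variable's structural equation is replaced by its fixed value.
R = min(S, U) - 5  [with S=4, U=-3]  = -8
W = min(S, R) + 4  [with S=4, R=-8]  = -4
P = R + T - W  [with R=-8, T=3, W=-4]  = -1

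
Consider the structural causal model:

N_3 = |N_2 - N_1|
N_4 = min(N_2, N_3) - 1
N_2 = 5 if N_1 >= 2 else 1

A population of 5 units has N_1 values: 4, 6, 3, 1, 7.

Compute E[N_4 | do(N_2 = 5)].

Under do(N_2=5), N_2's equation is replaced by N_2=5 for every unit. Per-unit N_4: 0, 0, 1, 3, 1. Mean = 1.

1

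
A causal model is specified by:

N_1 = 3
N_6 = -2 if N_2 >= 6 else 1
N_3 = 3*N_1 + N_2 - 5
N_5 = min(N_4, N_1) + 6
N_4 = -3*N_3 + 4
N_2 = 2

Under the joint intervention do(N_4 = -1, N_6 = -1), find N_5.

Setting N_4 = -1, N_6 = -1 by intervention discards those variables' equations.
N_5 = min(N_4, N_1) + 6  [with N_4=-1, N_1=3]  = 5

5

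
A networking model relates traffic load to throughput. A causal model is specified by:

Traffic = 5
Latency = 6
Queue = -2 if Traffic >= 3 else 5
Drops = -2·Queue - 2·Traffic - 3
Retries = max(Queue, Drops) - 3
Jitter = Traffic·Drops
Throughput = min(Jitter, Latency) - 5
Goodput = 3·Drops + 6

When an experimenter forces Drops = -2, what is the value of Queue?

Under do(Drops=-2), the mechanism Drops = -2·Queue - 2·Traffic - 3 is discarded; Drops is fixed at -2.
Since Queue is not a descendant of the intervened variable, it is unaffected.
Queue = -2 if Traffic >= 3 else 5  [with Traffic=5]  = -2

-2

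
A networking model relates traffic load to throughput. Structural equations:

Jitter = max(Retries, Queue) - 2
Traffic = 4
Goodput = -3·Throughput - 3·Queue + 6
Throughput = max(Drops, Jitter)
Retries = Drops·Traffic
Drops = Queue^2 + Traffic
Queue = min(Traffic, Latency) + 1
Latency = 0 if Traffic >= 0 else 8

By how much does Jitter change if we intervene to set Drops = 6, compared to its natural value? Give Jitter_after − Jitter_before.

Under do(Drops=6), the mechanism Drops = Queue^2 + Traffic is discarded; Drops is fixed at 6.
Latency = 0 if Traffic >= 0 else 8  [with Traffic=4]  = 0
Queue = min(Traffic, Latency) + 1  [with Traffic=4, Latency=0]  = 1
Retries = Drops·Traffic  [with Drops=6, Traffic=4]  = 24
Jitter = max(Retries, Queue) - 2  [with Retries=24, Queue=1]  = 22
Without intervention: Latency = 0 if Traffic >= 0 else 8  [with Traffic=4]  = 0; Queue = min(Traffic, Latency) + 1  [with Traffic=4, Latency=0]  = 1; Drops = Queue^2 + Traffic  [with Queue=1, Traffic=4]  = 5; Retries = Drops·Traffic  [with Drops=5, Traffic=4]  = 20; Jitter = max(Retries, Queue) - 2  [with Retries=20, Queue=1]  = 18.
Change = 22 − 18 = 4.

4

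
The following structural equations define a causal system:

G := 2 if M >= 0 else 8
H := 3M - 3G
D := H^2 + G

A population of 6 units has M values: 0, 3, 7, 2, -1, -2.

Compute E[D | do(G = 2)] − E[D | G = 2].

Under do(G=2), G's equation is replaced by G=2 for every unit. Per-unit D: 38, 11, 227, 2, 83, 146. Mean = 84.5.
Conditioning on G=2 selects the 4 unit(s) with M ∈ {0, 3, 7, 2}. Their D values: 38, 11, 227, 2. Mean = 69.5.
Difference = 84.5 − 69.5 = 15.

15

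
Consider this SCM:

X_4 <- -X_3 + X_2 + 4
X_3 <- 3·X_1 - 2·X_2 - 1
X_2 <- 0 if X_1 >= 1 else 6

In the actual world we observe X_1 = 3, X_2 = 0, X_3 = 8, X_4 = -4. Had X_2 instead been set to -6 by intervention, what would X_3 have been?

20

The intervention breaks the incoming arrows to X_2: X_2 <- 0 if X_1 >= 1 else 6 no longer applies, and X_2 = -6.
X_3 = 3·X_1 - 2·X_2 - 1  [with X_1=3, X_2=-6]  = 20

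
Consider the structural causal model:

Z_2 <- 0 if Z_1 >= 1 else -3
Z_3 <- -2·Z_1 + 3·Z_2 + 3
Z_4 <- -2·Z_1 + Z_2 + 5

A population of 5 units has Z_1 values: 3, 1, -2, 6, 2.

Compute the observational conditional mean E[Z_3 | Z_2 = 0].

-3

Conditioning on Z_2=0 selects the 4 unit(s) with Z_1 ∈ {3, 1, 6, 2}. Their Z_3 values: -3, 1, -9, -1. Mean = -3.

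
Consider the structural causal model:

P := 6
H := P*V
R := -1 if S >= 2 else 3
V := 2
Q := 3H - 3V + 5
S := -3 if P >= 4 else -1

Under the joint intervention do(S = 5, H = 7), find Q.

20

Under do(S = 5, H = 7), each intervened variable's structural equation is replaced by its fixed value.
Q = 3H - 3V + 5  [with H=7, V=2]  = 20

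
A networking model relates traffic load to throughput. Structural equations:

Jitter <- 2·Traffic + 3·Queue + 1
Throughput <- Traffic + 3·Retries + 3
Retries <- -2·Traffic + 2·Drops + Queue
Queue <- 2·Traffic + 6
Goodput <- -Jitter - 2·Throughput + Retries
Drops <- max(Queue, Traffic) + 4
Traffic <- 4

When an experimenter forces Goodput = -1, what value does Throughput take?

Intervening sets Goodput = -1 and removes its equation (Goodput <- -Jitter - 2·Throughput + Retries).
Since Throughput is not a descendant of the intervened variable, it is unaffected.
Queue = 2·Traffic + 6  [with Traffic=4]  = 14
Drops = max(Queue, Traffic) + 4  [with Queue=14, Traffic=4]  = 18
Retries = -2·Traffic + 2·Drops + Queue  [with Traffic=4, Drops=18, Queue=14]  = 42
Throughput = Traffic + 3·Retries + 3  [with Traffic=4, Retries=42]  = 133

133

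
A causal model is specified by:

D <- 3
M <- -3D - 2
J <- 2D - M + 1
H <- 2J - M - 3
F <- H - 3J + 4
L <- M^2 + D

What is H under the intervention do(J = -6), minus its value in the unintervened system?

-48

The intervention breaks the incoming arrows to J: J <- 2D - M + 1 no longer applies, and J = -6.
M = -3D - 2  [with D=3]  = -11
H = 2J - M - 3  [with J=-6, M=-11]  = -4
Without intervention: M = -3D - 2  [with D=3]  = -11; J = 2D - M + 1  [with D=3, M=-11]  = 18; H = 2J - M - 3  [with J=18, M=-11]  = 44.
Change = -4 − 44 = -48.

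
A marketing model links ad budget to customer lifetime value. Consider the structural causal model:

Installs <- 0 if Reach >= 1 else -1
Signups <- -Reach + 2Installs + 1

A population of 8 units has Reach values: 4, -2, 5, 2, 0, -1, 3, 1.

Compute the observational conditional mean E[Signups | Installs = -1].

0

Observing Installs=-1 restricts to units where Installs's equation naturally yields -1: Reach ∈ {-2, 0, -1}. In that subpopulation Signups = 1, -1, 0, mean 0.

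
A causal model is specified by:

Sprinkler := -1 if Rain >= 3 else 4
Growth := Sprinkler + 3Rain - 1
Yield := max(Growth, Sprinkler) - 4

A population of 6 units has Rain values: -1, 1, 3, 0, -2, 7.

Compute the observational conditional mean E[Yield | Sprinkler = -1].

E[Yield|Sprinkler=-1] averages over only the 2 units with Sprinkler=-1 (Rain = 3, 7): Yield = 3, 15, mean 9.

9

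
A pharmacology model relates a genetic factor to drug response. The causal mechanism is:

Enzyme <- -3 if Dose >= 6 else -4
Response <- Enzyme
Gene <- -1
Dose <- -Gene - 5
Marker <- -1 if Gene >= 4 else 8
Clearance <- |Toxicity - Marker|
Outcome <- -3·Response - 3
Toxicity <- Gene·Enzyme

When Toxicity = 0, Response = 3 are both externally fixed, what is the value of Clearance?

Setting Toxicity = 0, Response = 3 by intervention discards those variables' equations.
Marker = -1 if Gene >= 4 else 8  [with Gene=-1]  = 8
Clearance = |Toxicity - Marker|  [with Toxicity=0, Marker=8]  = 8

8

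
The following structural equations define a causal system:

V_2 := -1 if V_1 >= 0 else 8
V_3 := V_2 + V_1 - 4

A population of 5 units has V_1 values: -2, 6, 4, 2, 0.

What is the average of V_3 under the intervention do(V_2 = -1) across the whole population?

do(V_2=-1) breaks V_2's dependence on V_1. With V_2=-1 fixed, V_3 across the units is -7, 1, -1, -3, -5, mean -3.

-3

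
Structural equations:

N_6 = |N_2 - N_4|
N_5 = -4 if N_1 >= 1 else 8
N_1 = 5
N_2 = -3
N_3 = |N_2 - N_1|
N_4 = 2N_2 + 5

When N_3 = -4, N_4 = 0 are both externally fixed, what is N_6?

Setting N_3 = -4, N_4 = 0 by intervention discards those variables' equations.
N_6 = |N_2 - N_4|  [with N_2=-3, N_4=0]  = 3

3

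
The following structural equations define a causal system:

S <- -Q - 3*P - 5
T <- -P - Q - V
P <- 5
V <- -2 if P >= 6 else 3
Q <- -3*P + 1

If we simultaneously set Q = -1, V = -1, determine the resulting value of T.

Setting Q = -1, V = -1 by intervention discards those variables' equations.
T = -P - Q - V  [with P=5, Q=-1, V=-1]  = -3

-3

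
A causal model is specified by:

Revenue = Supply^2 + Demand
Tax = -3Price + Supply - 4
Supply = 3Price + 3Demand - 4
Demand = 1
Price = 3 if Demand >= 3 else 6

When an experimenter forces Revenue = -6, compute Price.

6

The intervention breaks the incoming arrows to Revenue: Revenue = Supply^2 + Demand no longer applies, and Revenue = -6.
Since Price is not a descendant of the intervened variable, it is unaffected.
Price = 3 if Demand >= 3 else 6  [with Demand=1]  = 6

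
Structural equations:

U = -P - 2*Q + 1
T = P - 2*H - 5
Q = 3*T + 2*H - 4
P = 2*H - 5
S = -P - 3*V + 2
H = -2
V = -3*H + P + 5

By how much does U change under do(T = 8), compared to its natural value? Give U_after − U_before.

-108

The intervention breaks the incoming arrows to T: T = P - 2*H - 5 no longer applies, and T = 8.
P = 2*H - 5  [with H=-2]  = -9
Q = 3*T + 2*H - 4  [with T=8, H=-2]  = 16
U = -P - 2*Q + 1  [with P=-9, Q=16]  = -22
Without intervention: P = 2*H - 5  [with H=-2]  = -9; T = P - 2*H - 5  [with P=-9, H=-2]  = -10; Q = 3*T + 2*H - 4  [with T=-10, H=-2]  = -38; U = -P - 2*Q + 1  [with P=-9, Q=-38]  = 86.
Change = -22 − 86 = -108.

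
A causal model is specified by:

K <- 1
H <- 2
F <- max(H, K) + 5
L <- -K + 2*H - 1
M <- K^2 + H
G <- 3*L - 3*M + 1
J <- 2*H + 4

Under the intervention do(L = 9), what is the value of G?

19

Under do(L=9), the mechanism L <- -K + 2*H - 1 is discarded; L is fixed at 9.
M = K^2 + H  [with K=1, H=2]  = 3
G = 3*L - 3*M + 1  [with L=9, M=3]  = 19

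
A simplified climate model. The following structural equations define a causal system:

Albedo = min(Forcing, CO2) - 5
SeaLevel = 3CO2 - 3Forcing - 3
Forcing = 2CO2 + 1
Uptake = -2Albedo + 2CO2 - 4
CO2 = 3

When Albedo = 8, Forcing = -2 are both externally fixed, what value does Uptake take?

Setting Albedo = 8, Forcing = -2 by intervention discards those variables' equations.
Uptake = -2Albedo + 2CO2 - 4  [with Albedo=8, CO2=3]  = -14

-14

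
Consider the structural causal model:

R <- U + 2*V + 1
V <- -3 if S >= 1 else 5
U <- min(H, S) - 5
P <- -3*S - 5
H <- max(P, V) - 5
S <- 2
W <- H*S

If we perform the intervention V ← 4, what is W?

-2

The intervention breaks the incoming arrows to V: V <- -3 if S >= 1 else 5 no longer applies, and V = 4.
P = -3*S - 5  [with S=2]  = -11
H = max(P, V) - 5  [with P=-11, V=4]  = -1
W = H*S  [with H=-1, S=2]  = -2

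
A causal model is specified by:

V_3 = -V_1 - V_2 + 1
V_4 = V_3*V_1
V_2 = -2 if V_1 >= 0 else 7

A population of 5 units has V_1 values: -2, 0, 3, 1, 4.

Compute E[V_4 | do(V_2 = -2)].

The intervention sets V_2=-2 in all 5 units regardless of V_1. Recomputing V_4 per unit gives -10, 0, 0, 2, -4; average -2.4.

-2.4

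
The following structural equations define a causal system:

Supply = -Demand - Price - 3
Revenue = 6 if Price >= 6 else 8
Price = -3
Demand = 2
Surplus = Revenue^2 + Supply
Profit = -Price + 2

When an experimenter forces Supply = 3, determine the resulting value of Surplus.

67

The intervention breaks the incoming arrows to Supply: Supply = -Demand - Price - 3 no longer applies, and Supply = 3.
Revenue = 6 if Price >= 6 else 8  [with Price=-3]  = 8
Surplus = Revenue^2 + Supply  [with Revenue=8, Supply=3]  = 67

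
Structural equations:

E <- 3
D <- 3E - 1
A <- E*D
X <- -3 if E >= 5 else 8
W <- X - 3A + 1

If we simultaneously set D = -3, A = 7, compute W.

-12

Under do(D = -3, A = 7), each intervened variable's structural equation is replaced by its fixed value.
X = -3 if E >= 5 else 8  [with E=3]  = 8
W = X - 3A + 1  [with X=8, A=7]  = -12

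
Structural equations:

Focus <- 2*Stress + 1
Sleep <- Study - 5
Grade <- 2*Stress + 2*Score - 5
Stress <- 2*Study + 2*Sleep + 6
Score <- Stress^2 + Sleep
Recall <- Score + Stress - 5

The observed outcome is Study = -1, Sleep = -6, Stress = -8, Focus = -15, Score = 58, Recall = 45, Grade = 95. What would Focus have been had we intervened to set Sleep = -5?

-11

Under do(Sleep=-5), the mechanism Sleep <- Study - 5 is discarded; Sleep is fixed at -5.
Stress = 2*Study + 2*Sleep + 6  [with Study=-1, Sleep=-5]  = -6
Focus = 2*Stress + 1  [with Stress=-6]  = -11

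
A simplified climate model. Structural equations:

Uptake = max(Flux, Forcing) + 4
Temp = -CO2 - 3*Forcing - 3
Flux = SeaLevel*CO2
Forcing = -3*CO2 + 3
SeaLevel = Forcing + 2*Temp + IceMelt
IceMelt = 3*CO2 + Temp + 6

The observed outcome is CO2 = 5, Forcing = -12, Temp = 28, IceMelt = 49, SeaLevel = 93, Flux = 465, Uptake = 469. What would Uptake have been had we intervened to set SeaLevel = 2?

Under do(SeaLevel=2), the mechanism SeaLevel = Forcing + 2*Temp + IceMelt is discarded; SeaLevel is fixed at 2.
Forcing = -3*CO2 + 3  [with CO2=5]  = -12
Flux = SeaLevel*CO2  [with SeaLevel=2, CO2=5]  = 10
Uptake = max(Flux, Forcing) + 4  [with Flux=10, Forcing=-12]  = 14

14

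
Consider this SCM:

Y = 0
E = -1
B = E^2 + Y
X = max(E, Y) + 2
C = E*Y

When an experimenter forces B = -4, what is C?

0

do(B=-4) replaces the equation B = E^2 + Y with the constant B = -4.
C is not downstream of the intervention, so its value is determined by the original equations.
C = E*Y  [with E=-1, Y=0]  = 0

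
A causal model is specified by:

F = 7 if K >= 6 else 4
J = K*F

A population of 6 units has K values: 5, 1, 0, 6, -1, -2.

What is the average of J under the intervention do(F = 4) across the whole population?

Under do(F=4), F's equation is replaced by F=4 for every unit. Per-unit J: 20, 4, 0, 24, -4, -8. Mean = 6.

6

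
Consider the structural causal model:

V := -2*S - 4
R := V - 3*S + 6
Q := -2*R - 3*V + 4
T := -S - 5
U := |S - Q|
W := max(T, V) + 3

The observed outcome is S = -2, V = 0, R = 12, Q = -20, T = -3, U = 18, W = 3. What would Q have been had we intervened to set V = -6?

Under do(V=-6), the mechanism V := -2*S - 4 is discarded; V is fixed at -6.
R = V - 3*S + 6  [with V=-6, S=-2]  = 6
Q = -2*R - 3*V + 4  [with R=6, V=-6]  = 10

10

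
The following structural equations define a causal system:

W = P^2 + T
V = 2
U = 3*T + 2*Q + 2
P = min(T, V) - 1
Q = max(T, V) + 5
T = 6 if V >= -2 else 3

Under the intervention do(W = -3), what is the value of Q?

do(W=-3) replaces the equation W = P^2 + T with the constant W = -3.
Q is not downstream of the intervention, so its value is determined by the original equations.
T = 6 if V >= -2 else 3  [with V=2]  = 6
Q = max(T, V) + 5  [with T=6, V=2]  = 11

11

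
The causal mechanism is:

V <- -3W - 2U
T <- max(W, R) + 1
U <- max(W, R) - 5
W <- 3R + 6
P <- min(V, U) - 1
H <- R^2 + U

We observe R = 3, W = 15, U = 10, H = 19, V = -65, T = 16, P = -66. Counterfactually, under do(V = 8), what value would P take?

7

Under do(V=8), the mechanism V <- -3W - 2U is discarded; V is fixed at 8.
W = 3R + 6  [with R=3]  = 15
U = max(W, R) - 5  [with W=15, R=3]  = 10
P = min(V, U) - 1  [with V=8, U=10]  = 7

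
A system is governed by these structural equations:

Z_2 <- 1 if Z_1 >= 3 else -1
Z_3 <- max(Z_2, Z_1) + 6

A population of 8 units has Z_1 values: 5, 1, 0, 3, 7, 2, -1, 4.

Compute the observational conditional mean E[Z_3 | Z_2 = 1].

10.75

Observing Z_2=1 restricts to units where Z_2's equation naturally yields 1: Z_1 ∈ {5, 3, 7, 4}. In that subpopulation Z_3 = 11, 9, 13, 10, mean 10.75.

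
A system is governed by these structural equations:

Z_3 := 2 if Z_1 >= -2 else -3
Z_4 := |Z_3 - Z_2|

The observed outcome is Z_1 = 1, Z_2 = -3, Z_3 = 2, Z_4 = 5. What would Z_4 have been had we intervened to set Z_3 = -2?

The intervention breaks the incoming arrows to Z_3: Z_3 := 2 if Z_1 >= -2 else -3 no longer applies, and Z_3 = -2.
Z_4 = |Z_3 - Z_2|  [with Z_3=-2, Z_2=-3]  = 1

1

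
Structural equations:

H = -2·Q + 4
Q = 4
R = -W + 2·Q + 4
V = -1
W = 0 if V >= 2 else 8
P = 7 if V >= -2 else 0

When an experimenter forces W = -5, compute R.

Intervening sets W = -5 and removes its equation (W = 0 if V >= 2 else 8).
R = -W + 2·Q + 4  [with W=-5, Q=4]  = 17

17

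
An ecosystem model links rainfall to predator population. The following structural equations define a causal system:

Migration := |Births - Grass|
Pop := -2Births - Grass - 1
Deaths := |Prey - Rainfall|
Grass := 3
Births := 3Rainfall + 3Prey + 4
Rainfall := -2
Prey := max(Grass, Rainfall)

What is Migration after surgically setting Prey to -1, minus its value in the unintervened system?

4

The intervention breaks the incoming arrows to Prey: Prey := max(Grass, Rainfall) no longer applies, and Prey = -1.
Births = 3Rainfall + 3Prey + 4  [with Rainfall=-2, Prey=-1]  = -5
Migration = |Births - Grass|  [with Births=-5, Grass=3]  = 8
Without intervention: Prey = max(Grass, Rainfall)  [with Grass=3, Rainfall=-2]  = 3; Births = 3Rainfall + 3Prey + 4  [with Rainfall=-2, Prey=3]  = 7; Migration = |Births - Grass|  [with Births=7, Grass=3]  = 4.
Change = 8 − 4 = 4.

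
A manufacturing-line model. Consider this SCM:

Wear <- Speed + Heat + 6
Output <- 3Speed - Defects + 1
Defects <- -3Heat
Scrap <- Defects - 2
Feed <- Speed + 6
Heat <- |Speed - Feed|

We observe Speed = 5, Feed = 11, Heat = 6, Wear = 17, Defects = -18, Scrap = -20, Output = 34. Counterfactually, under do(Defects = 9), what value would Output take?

Under do(Defects=9), the mechanism Defects <- -3Heat is discarded; Defects is fixed at 9.
Output = 3Speed - Defects + 1  [with Speed=5, Defects=9]  = 7

7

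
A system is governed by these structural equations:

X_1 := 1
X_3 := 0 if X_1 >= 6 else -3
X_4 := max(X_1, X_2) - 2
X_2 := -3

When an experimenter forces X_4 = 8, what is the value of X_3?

Under do(X_4=8), the mechanism X_4 := max(X_1, X_2) - 2 is discarded; X_4 is fixed at 8.
Since X_3 is not a descendant of the intervened variable, it is unaffected.
X_3 = 0 if X_1 >= 6 else -3  [with X_1=1]  = -3

-3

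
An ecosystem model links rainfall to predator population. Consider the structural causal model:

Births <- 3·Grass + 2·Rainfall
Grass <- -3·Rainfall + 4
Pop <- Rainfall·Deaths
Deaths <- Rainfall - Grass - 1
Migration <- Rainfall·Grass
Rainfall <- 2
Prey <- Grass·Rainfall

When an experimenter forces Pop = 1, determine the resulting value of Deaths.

The intervention breaks the incoming arrows to Pop: Pop <- Rainfall·Deaths no longer applies, and Pop = 1.
Deaths is not downstream of the intervention, so its value is determined by the original equations.
Grass = -3·Rainfall + 4  [with Rainfall=2]  = -2
Deaths = Rainfall - Grass - 1  [with Rainfall=2, Grass=-2]  = 3

3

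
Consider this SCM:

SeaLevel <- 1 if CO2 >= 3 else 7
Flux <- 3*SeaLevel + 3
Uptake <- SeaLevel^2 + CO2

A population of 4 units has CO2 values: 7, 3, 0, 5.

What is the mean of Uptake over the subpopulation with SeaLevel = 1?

6

Conditioning on SeaLevel=1 selects the 3 unit(s) with CO2 ∈ {7, 3, 5}. Their Uptake values: 8, 4, 6. Mean = 6.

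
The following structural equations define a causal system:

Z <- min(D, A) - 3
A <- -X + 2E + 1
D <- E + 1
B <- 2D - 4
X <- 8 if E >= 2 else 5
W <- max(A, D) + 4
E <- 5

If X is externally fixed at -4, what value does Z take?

3

Under do(X=-4), the mechanism X <- 8 if E >= 2 else 5 is discarded; X is fixed at -4.
A = -X + 2E + 1  [with X=-4, E=5]  = 15
D = E + 1  [with E=5]  = 6
Z = min(D, A) - 3  [with D=6, A=15]  = 3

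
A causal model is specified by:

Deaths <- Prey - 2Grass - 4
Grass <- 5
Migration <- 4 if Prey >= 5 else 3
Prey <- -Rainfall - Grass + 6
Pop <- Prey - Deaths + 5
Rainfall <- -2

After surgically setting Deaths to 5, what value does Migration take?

Intervening sets Deaths = 5 and removes its equation (Deaths <- Prey - 2Grass - 4).
No directed path runs from Deaths to Migration, so Migration keeps its natural value.
Prey = -Rainfall - Grass + 6  [with Rainfall=-2, Grass=5]  = 3
Migration = 4 if Prey >= 5 else 3  [with Prey=3]  = 3

3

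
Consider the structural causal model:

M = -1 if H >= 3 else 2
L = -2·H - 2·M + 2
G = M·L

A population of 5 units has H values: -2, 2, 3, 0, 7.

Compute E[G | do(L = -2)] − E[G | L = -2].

-0.6

do(L=-2) breaks L's dependence on H. With L=-2 fixed, G across the units is -4, -4, 2, -4, 2, mean -1.6.
Observing L=-2 restricts to units where L's equation naturally yields -2: H ∈ {3, 0}. In that subpopulation G = 2, -4, mean -1.
Difference = -1.6 − (-1) = -0.6.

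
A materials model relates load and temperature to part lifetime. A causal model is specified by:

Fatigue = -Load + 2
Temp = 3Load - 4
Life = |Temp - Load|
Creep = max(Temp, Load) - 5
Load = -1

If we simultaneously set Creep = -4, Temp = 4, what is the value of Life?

5

Setting Creep = -4, Temp = 4 by intervention discards those variables' equations.
Life = |Temp - Load|  [with Temp=4, Load=-1]  = 5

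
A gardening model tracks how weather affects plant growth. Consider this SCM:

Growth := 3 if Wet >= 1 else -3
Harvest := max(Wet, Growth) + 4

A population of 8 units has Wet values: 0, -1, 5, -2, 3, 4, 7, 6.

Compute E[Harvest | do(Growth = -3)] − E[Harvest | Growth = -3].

3.75

Under do(Growth=-3), Growth's equation is replaced by Growth=-3 for every unit. Per-unit Harvest: 4, 3, 9, 2, 7, 8, 11, 10. Mean = 6.75.
Observing Growth=-3 restricts to units where Growth's equation naturally yields -3: Wet ∈ {0, -1, -2}. In that subpopulation Harvest = 4, 3, 2, mean 3.
Difference = 6.75 − 3 = 3.75.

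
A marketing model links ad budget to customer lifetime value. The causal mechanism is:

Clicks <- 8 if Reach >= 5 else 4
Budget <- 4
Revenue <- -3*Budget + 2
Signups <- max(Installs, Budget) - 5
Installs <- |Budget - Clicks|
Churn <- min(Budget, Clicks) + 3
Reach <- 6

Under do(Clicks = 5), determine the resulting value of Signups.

-1

do(Clicks=5) replaces the equation Clicks <- 8 if Reach >= 5 else 4 with the constant Clicks = 5.
Installs = |Budget - Clicks|  [with Budget=4, Clicks=5]  = 1
Signups = max(Installs, Budget) - 5  [with Installs=1, Budget=4]  = -1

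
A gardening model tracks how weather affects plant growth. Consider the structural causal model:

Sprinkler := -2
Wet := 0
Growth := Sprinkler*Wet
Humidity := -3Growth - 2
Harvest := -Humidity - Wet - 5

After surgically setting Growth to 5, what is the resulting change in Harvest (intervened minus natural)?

do(Growth=5) replaces the equation Growth := Sprinkler*Wet with the constant Growth = 5.
Humidity = -3Growth - 2  [with Growth=5]  = -17
Harvest = -Humidity - Wet - 5  [with Humidity=-17, Wet=0]  = 12
Without intervention: Growth = Sprinkler*Wet  [with Sprinkler=-2, Wet=0]  = 0; Humidity = -3Growth - 2  [with Growth=0]  = -2; Harvest = -Humidity - Wet - 5  [with Humidity=-2, Wet=0]  = -3.
Change = 12 − (-3) = 15.

15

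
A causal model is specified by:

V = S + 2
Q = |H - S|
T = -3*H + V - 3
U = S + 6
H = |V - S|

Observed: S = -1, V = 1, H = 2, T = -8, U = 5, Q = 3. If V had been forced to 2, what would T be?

-10

Under do(V=2), the mechanism V = S + 2 is discarded; V is fixed at 2.
H = |V - S|  [with V=2, S=-1]  = 3
T = -3*H + V - 3  [with H=3, V=2]  = -10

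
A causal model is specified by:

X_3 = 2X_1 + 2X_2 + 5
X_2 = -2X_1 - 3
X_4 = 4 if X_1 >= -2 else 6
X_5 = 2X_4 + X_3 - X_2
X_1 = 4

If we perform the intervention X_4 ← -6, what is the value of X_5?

Intervening sets X_4 = -6 and removes its equation (X_4 = 4 if X_1 >= -2 else 6).
X_2 = -2X_1 - 3  [with X_1=4]  = -11
X_3 = 2X_1 + 2X_2 + 5  [with X_1=4, X_2=-11]  = -9
X_5 = 2X_4 + X_3 - X_2  [with X_4=-6, X_3=-9, X_2=-11]  = -10

-10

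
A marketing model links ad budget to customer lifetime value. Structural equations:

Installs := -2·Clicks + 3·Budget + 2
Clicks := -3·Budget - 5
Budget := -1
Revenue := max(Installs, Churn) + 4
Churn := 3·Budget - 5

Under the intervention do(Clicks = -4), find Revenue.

do(Clicks=-4) replaces the equation Clicks := -3·Budget - 5 with the constant Clicks = -4.
Installs = -2·Clicks + 3·Budget + 2  [with Clicks=-4, Budget=-1]  = 7
Churn = 3·Budget - 5  [with Budget=-1]  = -8
Revenue = max(Installs, Churn) + 4  [with Installs=7, Churn=-8]  = 11

11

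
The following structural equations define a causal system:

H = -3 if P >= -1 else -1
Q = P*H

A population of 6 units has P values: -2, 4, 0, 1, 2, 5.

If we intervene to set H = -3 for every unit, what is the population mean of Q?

-5

Every unit gets H=-3 under the intervention. Q values become 6, -12, 0, -3, -6, -15; E[Q|do(H=-3)] = -5.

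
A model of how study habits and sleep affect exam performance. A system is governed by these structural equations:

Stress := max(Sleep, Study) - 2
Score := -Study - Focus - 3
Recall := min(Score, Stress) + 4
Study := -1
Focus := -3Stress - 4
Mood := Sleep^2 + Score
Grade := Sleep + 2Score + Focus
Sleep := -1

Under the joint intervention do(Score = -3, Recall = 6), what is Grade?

-2

Under do(Score = -3, Recall = 6), each intervened variable's structural equation is replaced by its fixed value.
Stress = max(Sleep, Study) - 2  [with Sleep=-1, Study=-1]  = -3
Focus = -3Stress - 4  [with Stress=-3]  = 5
Grade = Sleep + 2Score + Focus  [with Sleep=-1, Score=-3, Focus=5]  = -2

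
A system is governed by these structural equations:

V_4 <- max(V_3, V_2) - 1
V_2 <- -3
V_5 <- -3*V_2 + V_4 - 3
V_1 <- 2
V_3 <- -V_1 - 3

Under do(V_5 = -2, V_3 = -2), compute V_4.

Under do(V_5 = -2, V_3 = -2), each intervened variable's structural equation is replaced by its fixed value.
V_4 = max(V_3, V_2) - 1  [with V_3=-2, V_2=-3]  = -3

-3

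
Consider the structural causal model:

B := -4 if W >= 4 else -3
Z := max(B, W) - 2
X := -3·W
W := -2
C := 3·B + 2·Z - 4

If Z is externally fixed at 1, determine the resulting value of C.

do(Z=1) replaces the equation Z := max(B, W) - 2 with the constant Z = 1.
B = -4 if W >= 4 else -3  [with W=-2]  = -3
C = 3·B + 2·Z - 4  [with B=-3, Z=1]  = -11

-11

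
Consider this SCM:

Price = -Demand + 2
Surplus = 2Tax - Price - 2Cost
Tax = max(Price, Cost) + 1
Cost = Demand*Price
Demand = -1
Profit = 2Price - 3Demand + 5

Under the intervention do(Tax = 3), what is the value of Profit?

Intervening sets Tax = 3 and removes its equation (Tax = max(Price, Cost) + 1).
No directed path runs from Tax to Profit, so Profit keeps its natural value.
Price = -Demand + 2  [with Demand=-1]  = 3
Profit = 2Price - 3Demand + 5  [with Price=3, Demand=-1]  = 14

14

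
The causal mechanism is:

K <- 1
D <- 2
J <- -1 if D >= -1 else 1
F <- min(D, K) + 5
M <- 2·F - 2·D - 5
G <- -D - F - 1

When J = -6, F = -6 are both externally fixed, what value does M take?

Setting J = -6, F = -6 by intervention discards those variables' equations.
M = 2·F - 2·D - 5  [with F=-6, D=2]  = -21

-21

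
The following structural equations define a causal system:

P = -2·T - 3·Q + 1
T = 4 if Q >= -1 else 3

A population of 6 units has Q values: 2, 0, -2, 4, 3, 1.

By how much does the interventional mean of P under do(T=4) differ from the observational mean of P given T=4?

Under do(T=4), T's equation is replaced by T=4 for every unit. Per-unit P: -13, -7, -1, -19, -16, -10. Mean = -11.
E[P|T=4] averages over only the 5 units with T=4 (Q = 2, 0, 4, 3, 1): P = -13, -7, -19, -16, -10, mean -13.
Difference = -11 − (-13) = 2.

2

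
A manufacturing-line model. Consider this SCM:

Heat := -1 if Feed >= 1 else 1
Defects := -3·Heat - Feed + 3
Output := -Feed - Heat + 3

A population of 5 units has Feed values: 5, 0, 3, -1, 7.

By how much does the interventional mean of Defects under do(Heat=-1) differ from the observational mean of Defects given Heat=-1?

do(Heat=-1) breaks Heat's dependence on Feed. With Heat=-1 fixed, Defects across the units is 1, 6, 3, 7, -1, mean 3.2.
E[Defects|Heat=-1] averages over only the 3 units with Heat=-1 (Feed = 5, 3, 7): Defects = 1, 3, -1, mean 1.
Difference = 3.2 − 1 = 2.2.

2.2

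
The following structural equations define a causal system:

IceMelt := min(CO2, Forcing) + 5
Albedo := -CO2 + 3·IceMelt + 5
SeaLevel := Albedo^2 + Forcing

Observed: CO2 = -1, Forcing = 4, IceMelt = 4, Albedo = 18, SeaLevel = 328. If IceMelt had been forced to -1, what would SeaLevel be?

13

do(IceMelt=-1) replaces the equation IceMelt := min(CO2, Forcing) + 5 with the constant IceMelt = -1.
Albedo = -CO2 + 3·IceMelt + 5  [with CO2=-1, IceMelt=-1]  = 3
SeaLevel = Albedo^2 + Forcing  [with Albedo=3, Forcing=4]  = 13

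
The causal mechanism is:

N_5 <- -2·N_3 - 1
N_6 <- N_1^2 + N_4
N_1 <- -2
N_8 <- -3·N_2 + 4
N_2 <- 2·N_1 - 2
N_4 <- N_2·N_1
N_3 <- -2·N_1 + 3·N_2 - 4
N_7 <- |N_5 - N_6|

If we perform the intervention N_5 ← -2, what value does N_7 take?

18

Under do(N_5=-2), the mechanism N_5 <- -2·N_3 - 1 is discarded; N_5 is fixed at -2.
N_2 = 2·N_1 - 2  [with N_1=-2]  = -6
N_4 = N_2·N_1  [with N_2=-6, N_1=-2]  = 12
N_6 = N_1^2 + N_4  [with N_1=-2, N_4=12]  = 16
N_7 = |N_5 - N_6|  [with N_5=-2, N_6=16]  = 18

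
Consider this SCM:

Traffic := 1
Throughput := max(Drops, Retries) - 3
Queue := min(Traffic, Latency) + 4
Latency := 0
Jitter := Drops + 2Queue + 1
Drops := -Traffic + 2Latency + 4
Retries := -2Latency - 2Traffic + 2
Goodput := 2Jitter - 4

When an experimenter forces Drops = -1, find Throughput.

The intervention breaks the incoming arrows to Drops: Drops := -Traffic + 2Latency + 4 no longer applies, and Drops = -1.
Retries = -2Latency - 2Traffic + 2  [with Latency=0, Traffic=1]  = 0
Throughput = max(Drops, Retries) - 3  [with Drops=-1, Retries=0]  = -3

-3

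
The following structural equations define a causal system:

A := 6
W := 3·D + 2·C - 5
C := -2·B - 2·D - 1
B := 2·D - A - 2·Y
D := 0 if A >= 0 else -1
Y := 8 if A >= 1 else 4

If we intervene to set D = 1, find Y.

The intervention breaks the incoming arrows to D: D := 0 if A >= 0 else -1 no longer applies, and D = 1.
Since Y is not a descendant of the intervened variable, it is unaffected.
Y = 8 if A >= 1 else 4  [with A=6]  = 8

8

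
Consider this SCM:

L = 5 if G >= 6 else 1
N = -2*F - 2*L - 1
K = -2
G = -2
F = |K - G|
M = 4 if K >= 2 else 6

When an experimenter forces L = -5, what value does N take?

Under do(L=-5), the mechanism L = 5 if G >= 6 else 1 is discarded; L is fixed at -5.
F = |K - G|  [with K=-2, G=-2]  = 0
N = -2*F - 2*L - 1  [with F=0, L=-5]  = 9

9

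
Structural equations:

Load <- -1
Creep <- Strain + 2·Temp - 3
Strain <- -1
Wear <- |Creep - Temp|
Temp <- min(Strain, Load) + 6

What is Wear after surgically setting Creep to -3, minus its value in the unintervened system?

Intervening sets Creep = -3 and removes its equation (Creep <- Strain + 2·Temp - 3).
Temp = min(Strain, Load) + 6  [with Strain=-1, Load=-1]  = 5
Wear = |Creep - Temp|  [with Creep=-3, Temp=5]  = 8
Without intervention: Temp = min(Strain, Load) + 6  [with Strain=-1, Load=-1]  = 5; Creep = Strain + 2·Temp - 3  [with Strain=-1, Temp=5]  = 6; Wear = |Creep - Temp|  [with Creep=6, Temp=5]  = 1.
Change = 8 − 1 = 7.

7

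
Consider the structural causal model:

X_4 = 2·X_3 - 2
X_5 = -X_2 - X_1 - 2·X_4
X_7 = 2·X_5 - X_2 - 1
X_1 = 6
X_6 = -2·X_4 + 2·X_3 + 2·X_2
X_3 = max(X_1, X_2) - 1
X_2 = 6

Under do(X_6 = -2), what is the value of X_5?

do(X_6=-2) replaces the equation X_6 = -2·X_4 + 2·X_3 + 2·X_2 with the constant X_6 = -2.
Since X_5 is not a descendant of the intervened variable, it is unaffected.
X_3 = max(X_1, X_2) - 1  [with X_1=6, X_2=6]  = 5
X_4 = 2·X_3 - 2  [with X_3=5]  = 8
X_5 = -X_2 - X_1 - 2·X_4  [with X_2=6, X_1=6, X_4=8]  = -28

-28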